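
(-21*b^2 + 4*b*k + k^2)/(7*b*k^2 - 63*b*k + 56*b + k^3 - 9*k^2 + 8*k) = (-3*b + k)/(k^2 - 9*k + 8)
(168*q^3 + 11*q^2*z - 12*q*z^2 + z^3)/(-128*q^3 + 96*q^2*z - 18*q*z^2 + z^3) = (-21*q^2 - 4*q*z + z^2)/(16*q^2 - 10*q*z + z^2)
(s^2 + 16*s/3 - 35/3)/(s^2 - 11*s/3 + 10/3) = (s + 7)/(s - 2)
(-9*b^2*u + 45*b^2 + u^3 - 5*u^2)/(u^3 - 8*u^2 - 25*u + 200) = (-9*b^2 + u^2)/(u^2 - 3*u - 40)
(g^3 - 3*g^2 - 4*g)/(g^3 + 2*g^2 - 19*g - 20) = g/(g + 5)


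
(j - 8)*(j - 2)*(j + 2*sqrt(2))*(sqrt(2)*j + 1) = sqrt(2)*j^4 - 10*sqrt(2)*j^3 + 5*j^3 - 50*j^2 + 18*sqrt(2)*j^2 - 20*sqrt(2)*j + 80*j + 32*sqrt(2)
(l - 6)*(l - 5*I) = l^2 - 6*l - 5*I*l + 30*I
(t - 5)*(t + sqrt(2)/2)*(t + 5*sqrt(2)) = t^3 - 5*t^2 + 11*sqrt(2)*t^2/2 - 55*sqrt(2)*t/2 + 5*t - 25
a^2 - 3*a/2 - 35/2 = (a - 5)*(a + 7/2)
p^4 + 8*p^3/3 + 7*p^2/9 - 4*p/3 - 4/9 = (p - 2/3)*(p + 1/3)*(p + 1)*(p + 2)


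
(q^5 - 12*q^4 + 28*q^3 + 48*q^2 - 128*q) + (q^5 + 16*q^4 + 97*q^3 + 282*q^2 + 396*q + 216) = 2*q^5 + 4*q^4 + 125*q^3 + 330*q^2 + 268*q + 216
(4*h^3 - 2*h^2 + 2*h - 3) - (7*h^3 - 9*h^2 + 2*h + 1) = -3*h^3 + 7*h^2 - 4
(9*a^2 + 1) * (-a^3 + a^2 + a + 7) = -9*a^5 + 9*a^4 + 8*a^3 + 64*a^2 + a + 7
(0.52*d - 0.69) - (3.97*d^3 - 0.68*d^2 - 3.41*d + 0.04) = -3.97*d^3 + 0.68*d^2 + 3.93*d - 0.73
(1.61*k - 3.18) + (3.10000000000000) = 1.61*k - 0.0800000000000001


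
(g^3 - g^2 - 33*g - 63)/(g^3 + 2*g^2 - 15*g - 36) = (g - 7)/(g - 4)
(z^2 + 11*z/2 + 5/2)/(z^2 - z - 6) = (z^2 + 11*z/2 + 5/2)/(z^2 - z - 6)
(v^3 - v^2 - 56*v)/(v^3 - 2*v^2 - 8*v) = (-v^2 + v + 56)/(-v^2 + 2*v + 8)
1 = 1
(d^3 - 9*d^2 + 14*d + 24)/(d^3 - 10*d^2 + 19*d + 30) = (d - 4)/(d - 5)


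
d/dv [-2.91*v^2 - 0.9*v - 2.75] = -5.82*v - 0.9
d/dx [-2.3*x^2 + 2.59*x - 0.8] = 2.59 - 4.6*x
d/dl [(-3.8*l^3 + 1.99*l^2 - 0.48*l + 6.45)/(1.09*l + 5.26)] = (-8.284*l^3 - 57.7949*l^2 + 20.9348*l - 9.5553)/(1.1881*l^2 + 11.4668*l + 27.6676)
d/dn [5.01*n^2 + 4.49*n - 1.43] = 10.02*n + 4.49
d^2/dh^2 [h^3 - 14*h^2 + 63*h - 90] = 6*h - 28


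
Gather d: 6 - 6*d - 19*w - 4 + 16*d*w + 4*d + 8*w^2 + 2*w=d*(16*w - 2) + 8*w^2 - 17*w + 2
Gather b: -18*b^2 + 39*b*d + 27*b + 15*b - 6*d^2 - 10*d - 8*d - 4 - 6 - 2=-18*b^2 + b*(39*d + 42) - 6*d^2 - 18*d - 12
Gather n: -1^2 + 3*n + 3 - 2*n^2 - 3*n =2 - 2*n^2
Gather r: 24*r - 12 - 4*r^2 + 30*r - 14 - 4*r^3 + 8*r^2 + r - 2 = -4*r^3 + 4*r^2 + 55*r - 28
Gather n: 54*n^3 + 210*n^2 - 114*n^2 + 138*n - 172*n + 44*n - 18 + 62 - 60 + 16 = 54*n^3 + 96*n^2 + 10*n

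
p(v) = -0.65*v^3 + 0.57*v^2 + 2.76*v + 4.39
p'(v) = -1.95*v^2 + 1.14*v + 2.76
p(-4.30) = 54.74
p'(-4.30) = -38.20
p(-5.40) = 108.46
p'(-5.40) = -60.26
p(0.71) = 6.40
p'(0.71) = 2.59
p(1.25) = 7.46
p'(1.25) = 1.14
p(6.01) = -99.54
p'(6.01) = -60.82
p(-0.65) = 3.02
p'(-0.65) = 1.20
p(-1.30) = 3.19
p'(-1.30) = -2.02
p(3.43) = -5.67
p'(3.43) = -16.27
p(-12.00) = 1176.55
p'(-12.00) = -291.72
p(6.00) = -98.93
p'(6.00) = -60.60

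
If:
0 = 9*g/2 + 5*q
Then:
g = -10*q/9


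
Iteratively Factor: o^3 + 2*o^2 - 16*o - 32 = (o + 4)*(o^2 - 2*o - 8) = (o + 2)*(o + 4)*(o - 4)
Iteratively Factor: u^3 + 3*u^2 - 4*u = (u + 4)*(u^2 - u) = (u - 1)*(u + 4)*(u)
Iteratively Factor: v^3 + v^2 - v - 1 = (v + 1)*(v^2 - 1) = (v + 1)^2*(v - 1)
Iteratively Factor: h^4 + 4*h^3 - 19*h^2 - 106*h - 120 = (h + 2)*(h^3 + 2*h^2 - 23*h - 60) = (h - 5)*(h + 2)*(h^2 + 7*h + 12) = (h - 5)*(h + 2)*(h + 3)*(h + 4)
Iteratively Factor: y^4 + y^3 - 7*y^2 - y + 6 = (y + 3)*(y^3 - 2*y^2 - y + 2) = (y - 2)*(y + 3)*(y^2 - 1) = (y - 2)*(y - 1)*(y + 3)*(y + 1)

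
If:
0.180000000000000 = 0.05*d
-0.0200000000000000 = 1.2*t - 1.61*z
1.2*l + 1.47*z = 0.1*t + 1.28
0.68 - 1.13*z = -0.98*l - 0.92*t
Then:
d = 3.60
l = -0.86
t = 2.31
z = 1.73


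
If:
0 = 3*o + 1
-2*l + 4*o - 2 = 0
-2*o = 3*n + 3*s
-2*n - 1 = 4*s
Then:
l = -5/3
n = 17/18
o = -1/3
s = -13/18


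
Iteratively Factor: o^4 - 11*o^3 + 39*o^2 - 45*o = (o)*(o^3 - 11*o^2 + 39*o - 45) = o*(o - 3)*(o^2 - 8*o + 15) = o*(o - 3)^2*(o - 5)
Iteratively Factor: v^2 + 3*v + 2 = (v + 2)*(v + 1)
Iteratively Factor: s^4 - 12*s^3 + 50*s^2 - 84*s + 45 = (s - 1)*(s^3 - 11*s^2 + 39*s - 45) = (s - 5)*(s - 1)*(s^2 - 6*s + 9) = (s - 5)*(s - 3)*(s - 1)*(s - 3)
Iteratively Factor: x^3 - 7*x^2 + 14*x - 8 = (x - 2)*(x^2 - 5*x + 4) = (x - 2)*(x - 1)*(x - 4)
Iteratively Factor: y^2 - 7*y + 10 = (y - 2)*(y - 5)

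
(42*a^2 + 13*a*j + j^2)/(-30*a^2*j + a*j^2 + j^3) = (-7*a - j)/(j*(5*a - j))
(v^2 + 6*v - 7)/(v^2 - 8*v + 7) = (v + 7)/(v - 7)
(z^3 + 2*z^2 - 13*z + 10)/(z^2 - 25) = (z^2 - 3*z + 2)/(z - 5)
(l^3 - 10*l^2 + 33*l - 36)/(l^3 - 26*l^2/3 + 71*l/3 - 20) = 3*(l - 3)/(3*l - 5)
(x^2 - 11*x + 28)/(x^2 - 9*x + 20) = (x - 7)/(x - 5)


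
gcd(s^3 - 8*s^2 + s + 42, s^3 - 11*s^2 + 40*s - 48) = s - 3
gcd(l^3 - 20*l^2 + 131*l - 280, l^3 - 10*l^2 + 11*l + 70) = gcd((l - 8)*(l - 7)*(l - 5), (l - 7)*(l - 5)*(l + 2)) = l^2 - 12*l + 35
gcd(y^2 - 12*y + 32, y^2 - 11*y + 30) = 1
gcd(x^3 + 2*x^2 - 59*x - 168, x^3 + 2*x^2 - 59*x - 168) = x^3 + 2*x^2 - 59*x - 168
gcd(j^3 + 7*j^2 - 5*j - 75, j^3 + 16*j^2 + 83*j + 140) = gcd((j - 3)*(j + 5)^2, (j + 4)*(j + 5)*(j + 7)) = j + 5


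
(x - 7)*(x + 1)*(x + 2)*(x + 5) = x^4 + x^3 - 39*x^2 - 109*x - 70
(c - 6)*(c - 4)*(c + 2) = c^3 - 8*c^2 + 4*c + 48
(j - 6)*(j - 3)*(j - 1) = j^3 - 10*j^2 + 27*j - 18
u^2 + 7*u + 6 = (u + 1)*(u + 6)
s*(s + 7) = s^2 + 7*s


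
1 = 1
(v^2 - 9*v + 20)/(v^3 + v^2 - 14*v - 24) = (v - 5)/(v^2 + 5*v + 6)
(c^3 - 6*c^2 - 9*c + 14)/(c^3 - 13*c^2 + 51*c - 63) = (c^2 + c - 2)/(c^2 - 6*c + 9)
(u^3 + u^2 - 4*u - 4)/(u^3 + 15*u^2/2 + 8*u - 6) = 2*(u^2 - u - 2)/(2*u^2 + 11*u - 6)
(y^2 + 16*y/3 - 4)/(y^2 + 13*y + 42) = (y - 2/3)/(y + 7)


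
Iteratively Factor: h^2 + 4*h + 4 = (h + 2)*(h + 2)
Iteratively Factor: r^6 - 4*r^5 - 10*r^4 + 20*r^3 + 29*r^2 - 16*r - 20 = (r + 1)*(r^5 - 5*r^4 - 5*r^3 + 25*r^2 + 4*r - 20) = (r - 5)*(r + 1)*(r^4 - 5*r^2 + 4) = (r - 5)*(r + 1)^2*(r^3 - r^2 - 4*r + 4) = (r - 5)*(r - 2)*(r + 1)^2*(r^2 + r - 2) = (r - 5)*(r - 2)*(r - 1)*(r + 1)^2*(r + 2)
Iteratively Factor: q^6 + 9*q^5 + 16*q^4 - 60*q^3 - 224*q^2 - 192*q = (q + 4)*(q^5 + 5*q^4 - 4*q^3 - 44*q^2 - 48*q) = (q + 2)*(q + 4)*(q^4 + 3*q^3 - 10*q^2 - 24*q) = (q + 2)^2*(q + 4)*(q^3 + q^2 - 12*q) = q*(q + 2)^2*(q + 4)*(q^2 + q - 12) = q*(q - 3)*(q + 2)^2*(q + 4)*(q + 4)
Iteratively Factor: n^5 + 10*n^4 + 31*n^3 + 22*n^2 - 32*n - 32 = (n + 2)*(n^4 + 8*n^3 + 15*n^2 - 8*n - 16) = (n + 2)*(n + 4)*(n^3 + 4*n^2 - n - 4) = (n + 2)*(n + 4)^2*(n^2 - 1) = (n + 1)*(n + 2)*(n + 4)^2*(n - 1)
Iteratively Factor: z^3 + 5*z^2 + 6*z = (z + 3)*(z^2 + 2*z) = (z + 2)*(z + 3)*(z)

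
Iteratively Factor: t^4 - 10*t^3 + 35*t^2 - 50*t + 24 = (t - 1)*(t^3 - 9*t^2 + 26*t - 24) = (t - 2)*(t - 1)*(t^2 - 7*t + 12) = (t - 4)*(t - 2)*(t - 1)*(t - 3)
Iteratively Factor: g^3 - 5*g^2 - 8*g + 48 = (g - 4)*(g^2 - g - 12) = (g - 4)*(g + 3)*(g - 4)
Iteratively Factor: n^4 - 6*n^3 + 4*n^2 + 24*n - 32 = (n + 2)*(n^3 - 8*n^2 + 20*n - 16) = (n - 4)*(n + 2)*(n^2 - 4*n + 4) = (n - 4)*(n - 2)*(n + 2)*(n - 2)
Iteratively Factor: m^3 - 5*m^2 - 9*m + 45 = (m - 5)*(m^2 - 9) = (m - 5)*(m + 3)*(m - 3)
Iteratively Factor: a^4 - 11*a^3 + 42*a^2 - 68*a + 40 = (a - 2)*(a^3 - 9*a^2 + 24*a - 20) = (a - 2)^2*(a^2 - 7*a + 10) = (a - 5)*(a - 2)^2*(a - 2)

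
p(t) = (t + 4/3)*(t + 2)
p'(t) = 2*t + 10/3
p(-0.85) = 0.56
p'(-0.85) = 1.63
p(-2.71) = 0.98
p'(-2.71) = -2.09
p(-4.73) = 9.27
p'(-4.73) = -6.13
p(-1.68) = -0.11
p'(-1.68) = -0.03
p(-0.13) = 2.25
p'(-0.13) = 3.07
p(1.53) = 10.11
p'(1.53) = 6.39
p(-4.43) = 7.52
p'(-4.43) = -5.53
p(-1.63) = -0.11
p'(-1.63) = 0.07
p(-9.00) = 53.67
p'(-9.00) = -14.67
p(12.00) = 186.67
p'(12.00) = 27.33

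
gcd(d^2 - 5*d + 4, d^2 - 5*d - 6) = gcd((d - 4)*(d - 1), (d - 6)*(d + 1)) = 1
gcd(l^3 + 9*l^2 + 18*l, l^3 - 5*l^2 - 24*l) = l^2 + 3*l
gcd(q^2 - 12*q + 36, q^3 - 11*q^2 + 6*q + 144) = q - 6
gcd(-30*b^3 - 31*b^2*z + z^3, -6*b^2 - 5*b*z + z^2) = -6*b^2 - 5*b*z + z^2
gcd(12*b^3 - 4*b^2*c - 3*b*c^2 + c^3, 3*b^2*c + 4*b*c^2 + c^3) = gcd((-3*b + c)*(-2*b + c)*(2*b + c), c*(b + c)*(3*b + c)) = 1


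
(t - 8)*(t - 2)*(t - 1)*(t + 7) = t^4 - 4*t^3 - 51*t^2 + 166*t - 112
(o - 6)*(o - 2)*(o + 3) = o^3 - 5*o^2 - 12*o + 36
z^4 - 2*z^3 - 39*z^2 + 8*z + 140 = (z - 7)*(z - 2)*(z + 2)*(z + 5)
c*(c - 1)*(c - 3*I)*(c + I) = c^4 - c^3 - 2*I*c^3 + 3*c^2 + 2*I*c^2 - 3*c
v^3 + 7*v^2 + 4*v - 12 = (v - 1)*(v + 2)*(v + 6)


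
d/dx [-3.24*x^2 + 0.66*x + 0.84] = 0.66 - 6.48*x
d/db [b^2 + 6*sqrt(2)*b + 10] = 2*b + 6*sqrt(2)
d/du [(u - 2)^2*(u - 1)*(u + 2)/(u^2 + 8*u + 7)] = (2*u^5 + 21*u^4 - 20*u^3 - 91*u^2 - 12*u + 148)/(u^4 + 16*u^3 + 78*u^2 + 112*u + 49)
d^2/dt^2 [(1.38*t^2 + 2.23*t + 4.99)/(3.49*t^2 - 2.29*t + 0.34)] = (-2.8421709430404e-14*t^4 + 76.381442*t^3 + 354.847146*t^2 - 255.160182*t + 44.285462)/(42.508549*t^6 - 83.677287*t^5 + 67.329429*t^4 - 28.312873*t^3 + 6.559314*t^2 - 0.794172*t + 0.039304)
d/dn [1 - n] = -1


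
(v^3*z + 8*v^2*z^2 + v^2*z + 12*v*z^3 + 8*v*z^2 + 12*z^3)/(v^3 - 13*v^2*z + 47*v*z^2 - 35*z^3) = z*(v^3 + 8*v^2*z + v^2 + 12*v*z^2 + 8*v*z + 12*z^2)/(v^3 - 13*v^2*z + 47*v*z^2 - 35*z^3)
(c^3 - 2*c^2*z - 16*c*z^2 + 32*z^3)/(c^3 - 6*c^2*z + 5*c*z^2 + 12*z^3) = (-c^2 - 2*c*z + 8*z^2)/(-c^2 + 2*c*z + 3*z^2)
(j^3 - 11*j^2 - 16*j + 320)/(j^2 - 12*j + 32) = (j^2 - 3*j - 40)/(j - 4)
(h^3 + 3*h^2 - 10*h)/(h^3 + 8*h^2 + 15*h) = (h - 2)/(h + 3)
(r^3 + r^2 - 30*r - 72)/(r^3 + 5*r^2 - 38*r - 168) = (r + 3)/(r + 7)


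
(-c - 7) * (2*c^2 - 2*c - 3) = -2*c^3 - 12*c^2 + 17*c + 21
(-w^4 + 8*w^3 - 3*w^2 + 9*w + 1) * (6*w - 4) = -6*w^5 + 52*w^4 - 50*w^3 + 66*w^2 - 30*w - 4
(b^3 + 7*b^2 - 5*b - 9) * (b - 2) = b^4 + 5*b^3 - 19*b^2 + b + 18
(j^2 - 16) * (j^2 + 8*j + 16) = j^4 + 8*j^3 - 128*j - 256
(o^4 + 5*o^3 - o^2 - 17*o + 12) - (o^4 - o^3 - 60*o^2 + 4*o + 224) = 6*o^3 + 59*o^2 - 21*o - 212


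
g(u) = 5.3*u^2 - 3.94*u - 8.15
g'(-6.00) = -67.54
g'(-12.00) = -131.14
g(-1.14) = 3.23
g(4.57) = 84.53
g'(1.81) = 15.25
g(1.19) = -5.33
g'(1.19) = 8.67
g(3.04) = 28.85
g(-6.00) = 206.29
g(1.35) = -3.81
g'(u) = 10.6*u - 3.94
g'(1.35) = 10.37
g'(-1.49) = -19.73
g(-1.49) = 9.49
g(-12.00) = 802.33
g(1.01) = -6.72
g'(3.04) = 28.28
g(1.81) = 2.08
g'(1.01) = 6.77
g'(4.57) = 44.50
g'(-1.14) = -16.02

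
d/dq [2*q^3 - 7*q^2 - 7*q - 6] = 6*q^2 - 14*q - 7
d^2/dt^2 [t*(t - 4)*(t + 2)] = 6*t - 4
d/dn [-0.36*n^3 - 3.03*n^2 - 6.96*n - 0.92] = -1.08*n^2 - 6.06*n - 6.96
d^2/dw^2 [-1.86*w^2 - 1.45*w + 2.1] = -3.72000000000000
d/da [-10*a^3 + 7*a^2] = 2*a*(7 - 15*a)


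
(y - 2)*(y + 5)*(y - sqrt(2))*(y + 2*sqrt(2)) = y^4 + sqrt(2)*y^3 + 3*y^3 - 14*y^2 + 3*sqrt(2)*y^2 - 10*sqrt(2)*y - 12*y + 40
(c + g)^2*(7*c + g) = 7*c^3 + 15*c^2*g + 9*c*g^2 + g^3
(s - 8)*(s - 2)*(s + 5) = s^3 - 5*s^2 - 34*s + 80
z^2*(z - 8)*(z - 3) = z^4 - 11*z^3 + 24*z^2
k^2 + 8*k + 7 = (k + 1)*(k + 7)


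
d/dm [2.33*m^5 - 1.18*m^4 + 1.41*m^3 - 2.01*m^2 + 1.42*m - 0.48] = 11.65*m^4 - 4.72*m^3 + 4.23*m^2 - 4.02*m + 1.42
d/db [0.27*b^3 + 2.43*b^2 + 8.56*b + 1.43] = 0.81*b^2 + 4.86*b + 8.56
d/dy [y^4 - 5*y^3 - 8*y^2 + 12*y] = 4*y^3 - 15*y^2 - 16*y + 12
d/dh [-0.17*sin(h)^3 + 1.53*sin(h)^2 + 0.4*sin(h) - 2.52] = (-0.51*sin(h)^2 + 3.06*sin(h) + 0.4)*cos(h)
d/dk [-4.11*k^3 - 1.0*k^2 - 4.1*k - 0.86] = -12.33*k^2 - 2.0*k - 4.1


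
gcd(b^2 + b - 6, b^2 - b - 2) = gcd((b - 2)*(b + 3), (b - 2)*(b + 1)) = b - 2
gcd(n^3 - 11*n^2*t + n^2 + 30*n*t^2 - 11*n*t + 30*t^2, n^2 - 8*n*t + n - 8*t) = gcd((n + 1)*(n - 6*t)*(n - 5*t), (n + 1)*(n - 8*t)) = n + 1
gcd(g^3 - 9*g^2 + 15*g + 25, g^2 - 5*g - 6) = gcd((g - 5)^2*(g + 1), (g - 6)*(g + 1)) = g + 1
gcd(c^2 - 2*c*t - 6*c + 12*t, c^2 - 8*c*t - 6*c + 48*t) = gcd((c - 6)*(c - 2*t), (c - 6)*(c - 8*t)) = c - 6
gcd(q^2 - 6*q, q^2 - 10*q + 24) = q - 6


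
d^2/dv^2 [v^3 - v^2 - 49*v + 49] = 6*v - 2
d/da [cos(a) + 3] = -sin(a)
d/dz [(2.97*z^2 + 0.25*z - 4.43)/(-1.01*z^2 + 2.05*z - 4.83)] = (6.341*z^2 - 37.6388*z + 7.874)/(1.0201*z^4 - 4.141*z^3 + 13.9591*z^2 - 19.803*z + 23.3289)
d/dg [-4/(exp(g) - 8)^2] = 8*exp(g)/(exp(g) - 8)^3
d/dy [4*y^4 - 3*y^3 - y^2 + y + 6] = 16*y^3 - 9*y^2 - 2*y + 1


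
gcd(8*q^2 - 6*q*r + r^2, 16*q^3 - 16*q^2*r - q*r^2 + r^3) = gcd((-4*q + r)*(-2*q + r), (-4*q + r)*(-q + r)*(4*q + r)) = 4*q - r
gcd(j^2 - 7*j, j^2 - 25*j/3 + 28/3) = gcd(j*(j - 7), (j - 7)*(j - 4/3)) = j - 7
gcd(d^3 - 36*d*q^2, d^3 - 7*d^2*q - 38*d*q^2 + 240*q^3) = d + 6*q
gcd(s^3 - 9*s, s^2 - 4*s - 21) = s + 3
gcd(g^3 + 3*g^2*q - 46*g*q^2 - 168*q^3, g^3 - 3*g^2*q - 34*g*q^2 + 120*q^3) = g + 6*q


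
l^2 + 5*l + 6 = (l + 2)*(l + 3)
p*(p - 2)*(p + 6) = p^3 + 4*p^2 - 12*p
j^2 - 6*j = j*(j - 6)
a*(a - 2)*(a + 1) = a^3 - a^2 - 2*a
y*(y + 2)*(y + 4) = y^3 + 6*y^2 + 8*y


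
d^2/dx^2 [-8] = 0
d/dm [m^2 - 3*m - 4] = 2*m - 3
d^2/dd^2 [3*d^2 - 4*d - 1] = 6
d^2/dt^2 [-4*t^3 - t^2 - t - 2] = -24*t - 2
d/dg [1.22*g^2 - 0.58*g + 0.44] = 2.44*g - 0.58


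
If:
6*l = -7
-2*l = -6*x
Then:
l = -7/6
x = -7/18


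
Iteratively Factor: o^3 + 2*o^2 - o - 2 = (o - 1)*(o^2 + 3*o + 2) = (o - 1)*(o + 2)*(o + 1)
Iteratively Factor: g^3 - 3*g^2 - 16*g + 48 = (g + 4)*(g^2 - 7*g + 12) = (g - 3)*(g + 4)*(g - 4)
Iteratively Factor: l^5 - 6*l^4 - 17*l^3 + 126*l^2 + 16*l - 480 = (l + 4)*(l^4 - 10*l^3 + 23*l^2 + 34*l - 120) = (l - 4)*(l + 4)*(l^3 - 6*l^2 - l + 30) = (l - 5)*(l - 4)*(l + 4)*(l^2 - l - 6) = (l - 5)*(l - 4)*(l + 2)*(l + 4)*(l - 3)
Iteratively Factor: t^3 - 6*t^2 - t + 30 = (t - 5)*(t^2 - t - 6) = (t - 5)*(t + 2)*(t - 3)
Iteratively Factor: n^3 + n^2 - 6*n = (n + 3)*(n^2 - 2*n) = n*(n + 3)*(n - 2)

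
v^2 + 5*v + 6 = (v + 2)*(v + 3)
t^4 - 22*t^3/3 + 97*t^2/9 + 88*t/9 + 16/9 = (t - 4)^2*(t + 1/3)^2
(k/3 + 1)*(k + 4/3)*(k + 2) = k^3/3 + 19*k^2/9 + 38*k/9 + 8/3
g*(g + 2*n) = g^2 + 2*g*n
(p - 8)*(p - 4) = p^2 - 12*p + 32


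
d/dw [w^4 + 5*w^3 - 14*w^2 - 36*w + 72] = 4*w^3 + 15*w^2 - 28*w - 36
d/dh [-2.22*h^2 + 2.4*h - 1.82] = 2.4 - 4.44*h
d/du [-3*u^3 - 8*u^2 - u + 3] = -9*u^2 - 16*u - 1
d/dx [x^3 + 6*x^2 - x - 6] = 3*x^2 + 12*x - 1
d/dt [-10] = 0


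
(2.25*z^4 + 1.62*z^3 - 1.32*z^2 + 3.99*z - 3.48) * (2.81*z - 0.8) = 6.3225*z^5 + 2.7522*z^4 - 5.0052*z^3 + 12.2679*z^2 - 12.9708*z + 2.784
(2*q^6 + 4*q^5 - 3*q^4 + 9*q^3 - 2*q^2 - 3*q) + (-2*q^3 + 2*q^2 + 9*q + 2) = 2*q^6 + 4*q^5 - 3*q^4 + 7*q^3 + 6*q + 2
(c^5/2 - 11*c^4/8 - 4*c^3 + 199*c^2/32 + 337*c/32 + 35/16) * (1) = c^5/2 - 11*c^4/8 - 4*c^3 + 199*c^2/32 + 337*c/32 + 35/16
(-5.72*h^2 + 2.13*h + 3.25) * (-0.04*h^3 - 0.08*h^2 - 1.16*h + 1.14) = 0.2288*h^5 + 0.3724*h^4 + 6.3348*h^3 - 9.2516*h^2 - 1.3418*h + 3.705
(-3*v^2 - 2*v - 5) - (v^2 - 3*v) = -4*v^2 + v - 5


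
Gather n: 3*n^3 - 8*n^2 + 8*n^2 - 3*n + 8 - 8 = 3*n^3 - 3*n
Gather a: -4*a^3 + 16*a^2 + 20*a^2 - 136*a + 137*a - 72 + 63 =-4*a^3 + 36*a^2 + a - 9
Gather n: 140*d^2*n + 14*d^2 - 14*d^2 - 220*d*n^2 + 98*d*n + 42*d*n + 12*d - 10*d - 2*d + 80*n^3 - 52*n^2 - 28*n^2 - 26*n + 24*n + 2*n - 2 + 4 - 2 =80*n^3 + n^2*(-220*d - 80) + n*(140*d^2 + 140*d)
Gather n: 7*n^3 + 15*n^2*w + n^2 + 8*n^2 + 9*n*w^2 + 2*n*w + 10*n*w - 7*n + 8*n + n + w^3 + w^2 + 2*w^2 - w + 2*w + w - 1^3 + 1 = 7*n^3 + n^2*(15*w + 9) + n*(9*w^2 + 12*w + 2) + w^3 + 3*w^2 + 2*w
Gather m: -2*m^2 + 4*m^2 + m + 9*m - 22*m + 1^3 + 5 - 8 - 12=2*m^2 - 12*m - 14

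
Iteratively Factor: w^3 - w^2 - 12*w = (w + 3)*(w^2 - 4*w) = w*(w + 3)*(w - 4)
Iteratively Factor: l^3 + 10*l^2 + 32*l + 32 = (l + 2)*(l^2 + 8*l + 16) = (l + 2)*(l + 4)*(l + 4)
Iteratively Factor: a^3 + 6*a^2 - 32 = (a + 4)*(a^2 + 2*a - 8) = (a + 4)^2*(a - 2)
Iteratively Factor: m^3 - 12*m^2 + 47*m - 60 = (m - 5)*(m^2 - 7*m + 12) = (m - 5)*(m - 4)*(m - 3)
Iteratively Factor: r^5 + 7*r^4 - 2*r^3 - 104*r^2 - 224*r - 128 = (r - 4)*(r^4 + 11*r^3 + 42*r^2 + 64*r + 32) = (r - 4)*(r + 1)*(r^3 + 10*r^2 + 32*r + 32) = (r - 4)*(r + 1)*(r + 2)*(r^2 + 8*r + 16) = (r - 4)*(r + 1)*(r + 2)*(r + 4)*(r + 4)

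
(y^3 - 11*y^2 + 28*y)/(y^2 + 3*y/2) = 2*(y^2 - 11*y + 28)/(2*y + 3)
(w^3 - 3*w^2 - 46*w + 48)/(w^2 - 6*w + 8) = (w^3 - 3*w^2 - 46*w + 48)/(w^2 - 6*w + 8)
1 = 1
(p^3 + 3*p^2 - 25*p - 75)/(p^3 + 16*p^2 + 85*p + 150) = (p^2 - 2*p - 15)/(p^2 + 11*p + 30)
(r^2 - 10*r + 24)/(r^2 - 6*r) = (r - 4)/r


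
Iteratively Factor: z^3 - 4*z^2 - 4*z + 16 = (z - 2)*(z^2 - 2*z - 8) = (z - 2)*(z + 2)*(z - 4)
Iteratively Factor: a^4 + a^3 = (a + 1)*(a^3) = a*(a + 1)*(a^2) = a^2*(a + 1)*(a)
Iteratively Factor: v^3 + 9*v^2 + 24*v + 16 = (v + 4)*(v^2 + 5*v + 4) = (v + 1)*(v + 4)*(v + 4)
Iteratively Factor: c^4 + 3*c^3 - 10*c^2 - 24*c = (c + 2)*(c^3 + c^2 - 12*c) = (c - 3)*(c + 2)*(c^2 + 4*c) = c*(c - 3)*(c + 2)*(c + 4)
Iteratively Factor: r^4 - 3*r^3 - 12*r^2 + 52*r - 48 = (r - 2)*(r^3 - r^2 - 14*r + 24) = (r - 3)*(r - 2)*(r^2 + 2*r - 8) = (r - 3)*(r - 2)*(r + 4)*(r - 2)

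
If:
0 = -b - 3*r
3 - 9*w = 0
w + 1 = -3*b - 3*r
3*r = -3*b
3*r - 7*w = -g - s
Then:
No Solution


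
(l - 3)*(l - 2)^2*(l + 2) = l^4 - 5*l^3 + 2*l^2 + 20*l - 24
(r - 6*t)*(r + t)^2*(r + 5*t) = r^4 + r^3*t - 31*r^2*t^2 - 61*r*t^3 - 30*t^4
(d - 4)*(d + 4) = d^2 - 16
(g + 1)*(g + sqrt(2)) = g^2 + g + sqrt(2)*g + sqrt(2)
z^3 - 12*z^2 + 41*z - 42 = (z - 7)*(z - 3)*(z - 2)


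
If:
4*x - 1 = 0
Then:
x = 1/4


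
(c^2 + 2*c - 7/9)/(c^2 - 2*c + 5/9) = (3*c + 7)/(3*c - 5)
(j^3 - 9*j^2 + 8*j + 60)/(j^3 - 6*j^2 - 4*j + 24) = (j - 5)/(j - 2)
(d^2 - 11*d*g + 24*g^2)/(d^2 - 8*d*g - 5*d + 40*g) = (d - 3*g)/(d - 5)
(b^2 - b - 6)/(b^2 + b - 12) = (b + 2)/(b + 4)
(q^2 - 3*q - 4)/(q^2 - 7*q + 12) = (q + 1)/(q - 3)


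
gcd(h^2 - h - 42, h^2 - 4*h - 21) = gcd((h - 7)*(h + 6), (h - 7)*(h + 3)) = h - 7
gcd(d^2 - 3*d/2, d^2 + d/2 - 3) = d - 3/2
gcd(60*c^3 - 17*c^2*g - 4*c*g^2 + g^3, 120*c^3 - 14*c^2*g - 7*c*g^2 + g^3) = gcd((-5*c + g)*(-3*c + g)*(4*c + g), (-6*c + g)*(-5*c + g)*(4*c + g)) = 20*c^2 + c*g - g^2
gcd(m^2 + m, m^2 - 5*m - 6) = m + 1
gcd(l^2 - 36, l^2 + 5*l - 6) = l + 6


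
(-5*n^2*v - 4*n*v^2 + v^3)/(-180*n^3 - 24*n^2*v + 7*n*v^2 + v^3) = v*(n + v)/(36*n^2 + 12*n*v + v^2)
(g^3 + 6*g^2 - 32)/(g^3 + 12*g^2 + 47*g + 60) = (g^2 + 2*g - 8)/(g^2 + 8*g + 15)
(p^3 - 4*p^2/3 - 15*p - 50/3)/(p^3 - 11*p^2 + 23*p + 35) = (3*p^2 + 11*p + 10)/(3*(p^2 - 6*p - 7))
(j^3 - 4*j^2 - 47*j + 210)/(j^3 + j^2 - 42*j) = (j - 5)/j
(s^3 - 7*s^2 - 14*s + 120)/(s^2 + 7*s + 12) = (s^2 - 11*s + 30)/(s + 3)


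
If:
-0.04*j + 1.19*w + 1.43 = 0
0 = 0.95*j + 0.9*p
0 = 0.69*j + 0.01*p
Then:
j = 0.00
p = 0.00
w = -1.20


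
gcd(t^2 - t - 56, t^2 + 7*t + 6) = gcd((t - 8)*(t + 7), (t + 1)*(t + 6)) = 1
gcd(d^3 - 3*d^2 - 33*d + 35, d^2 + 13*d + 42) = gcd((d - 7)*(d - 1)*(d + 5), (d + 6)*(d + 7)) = 1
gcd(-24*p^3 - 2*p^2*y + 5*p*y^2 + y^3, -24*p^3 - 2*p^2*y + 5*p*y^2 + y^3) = -24*p^3 - 2*p^2*y + 5*p*y^2 + y^3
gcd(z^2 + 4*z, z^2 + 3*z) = z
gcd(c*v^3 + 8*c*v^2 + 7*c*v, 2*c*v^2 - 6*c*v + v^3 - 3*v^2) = v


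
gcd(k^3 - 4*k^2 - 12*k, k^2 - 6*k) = k^2 - 6*k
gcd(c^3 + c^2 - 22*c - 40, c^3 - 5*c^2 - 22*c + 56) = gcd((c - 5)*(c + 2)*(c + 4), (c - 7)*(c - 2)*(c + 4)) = c + 4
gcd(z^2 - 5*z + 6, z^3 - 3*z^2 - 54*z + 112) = z - 2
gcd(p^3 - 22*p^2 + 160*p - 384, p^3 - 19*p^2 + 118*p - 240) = p^2 - 14*p + 48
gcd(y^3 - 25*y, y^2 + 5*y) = y^2 + 5*y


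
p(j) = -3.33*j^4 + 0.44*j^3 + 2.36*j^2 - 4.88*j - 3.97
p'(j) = -13.32*j^3 + 1.32*j^2 + 4.72*j - 4.88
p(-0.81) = -0.14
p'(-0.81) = -0.76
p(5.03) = -2044.46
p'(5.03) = -1642.89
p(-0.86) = -0.13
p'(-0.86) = 0.51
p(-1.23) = -2.84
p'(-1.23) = 16.10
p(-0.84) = -0.12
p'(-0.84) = -0.02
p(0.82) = -7.65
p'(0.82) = -7.47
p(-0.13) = -3.30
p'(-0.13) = -5.44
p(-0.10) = -3.46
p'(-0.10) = -5.33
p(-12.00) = -69416.77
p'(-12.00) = 23145.52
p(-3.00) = -249.70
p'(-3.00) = 352.48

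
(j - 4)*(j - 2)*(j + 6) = j^3 - 28*j + 48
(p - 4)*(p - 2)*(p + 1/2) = p^3 - 11*p^2/2 + 5*p + 4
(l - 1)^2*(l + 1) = l^3 - l^2 - l + 1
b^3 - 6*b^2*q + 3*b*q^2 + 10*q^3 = (b - 5*q)*(b - 2*q)*(b + q)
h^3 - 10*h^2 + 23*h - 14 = (h - 7)*(h - 2)*(h - 1)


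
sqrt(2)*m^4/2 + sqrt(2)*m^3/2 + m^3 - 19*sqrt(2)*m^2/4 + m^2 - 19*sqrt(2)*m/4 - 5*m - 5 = (m - 2*sqrt(2))*(m + sqrt(2)/2)*(m + 5*sqrt(2)/2)*(sqrt(2)*m/2 + sqrt(2)/2)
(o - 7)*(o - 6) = o^2 - 13*o + 42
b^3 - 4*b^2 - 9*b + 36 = (b - 4)*(b - 3)*(b + 3)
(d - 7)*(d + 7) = d^2 - 49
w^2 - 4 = (w - 2)*(w + 2)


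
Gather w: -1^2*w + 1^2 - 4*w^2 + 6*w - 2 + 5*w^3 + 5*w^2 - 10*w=5*w^3 + w^2 - 5*w - 1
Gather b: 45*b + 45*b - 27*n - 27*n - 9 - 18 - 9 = 90*b - 54*n - 36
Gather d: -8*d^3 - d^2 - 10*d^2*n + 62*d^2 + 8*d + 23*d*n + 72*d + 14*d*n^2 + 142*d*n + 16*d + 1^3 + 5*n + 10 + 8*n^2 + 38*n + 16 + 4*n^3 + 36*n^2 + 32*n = -8*d^3 + d^2*(61 - 10*n) + d*(14*n^2 + 165*n + 96) + 4*n^3 + 44*n^2 + 75*n + 27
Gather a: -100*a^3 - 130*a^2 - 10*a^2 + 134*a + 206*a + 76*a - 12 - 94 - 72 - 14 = -100*a^3 - 140*a^2 + 416*a - 192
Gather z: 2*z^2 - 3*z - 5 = 2*z^2 - 3*z - 5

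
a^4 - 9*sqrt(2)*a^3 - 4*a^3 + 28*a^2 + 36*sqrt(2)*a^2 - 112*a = a*(a - 4)*(a - 7*sqrt(2))*(a - 2*sqrt(2))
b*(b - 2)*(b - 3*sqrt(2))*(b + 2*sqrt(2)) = b^4 - 2*b^3 - sqrt(2)*b^3 - 12*b^2 + 2*sqrt(2)*b^2 + 24*b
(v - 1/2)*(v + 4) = v^2 + 7*v/2 - 2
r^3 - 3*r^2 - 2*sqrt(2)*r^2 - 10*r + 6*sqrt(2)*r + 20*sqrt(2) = (r - 5)*(r + 2)*(r - 2*sqrt(2))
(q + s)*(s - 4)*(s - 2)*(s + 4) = q*s^3 - 2*q*s^2 - 16*q*s + 32*q + s^4 - 2*s^3 - 16*s^2 + 32*s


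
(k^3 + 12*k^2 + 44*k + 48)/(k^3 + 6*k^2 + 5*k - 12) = (k^2 + 8*k + 12)/(k^2 + 2*k - 3)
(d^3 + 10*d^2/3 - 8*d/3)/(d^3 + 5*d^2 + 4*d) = (d - 2/3)/(d + 1)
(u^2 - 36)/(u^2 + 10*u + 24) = (u - 6)/(u + 4)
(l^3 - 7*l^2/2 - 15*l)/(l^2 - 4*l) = (l^2 - 7*l/2 - 15)/(l - 4)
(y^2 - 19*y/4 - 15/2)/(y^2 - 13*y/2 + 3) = (4*y + 5)/(2*(2*y - 1))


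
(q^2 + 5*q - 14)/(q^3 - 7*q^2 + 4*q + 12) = (q + 7)/(q^2 - 5*q - 6)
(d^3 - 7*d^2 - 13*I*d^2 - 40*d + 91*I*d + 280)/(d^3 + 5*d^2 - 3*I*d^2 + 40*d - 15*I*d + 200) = (d^2 - d*(7 + 5*I) + 35*I)/(d^2 + 5*d*(1 + I) + 25*I)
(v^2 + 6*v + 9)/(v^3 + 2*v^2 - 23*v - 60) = (v + 3)/(v^2 - v - 20)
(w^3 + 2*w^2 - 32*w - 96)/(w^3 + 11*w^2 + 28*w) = (w^2 - 2*w - 24)/(w*(w + 7))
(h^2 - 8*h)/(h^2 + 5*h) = (h - 8)/(h + 5)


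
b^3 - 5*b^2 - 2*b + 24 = (b - 4)*(b - 3)*(b + 2)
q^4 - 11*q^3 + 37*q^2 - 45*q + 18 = (q - 6)*(q - 3)*(q - 1)^2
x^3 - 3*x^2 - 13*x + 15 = (x - 5)*(x - 1)*(x + 3)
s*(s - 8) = s^2 - 8*s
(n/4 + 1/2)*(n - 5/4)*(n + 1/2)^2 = n^4/4 + 7*n^3/16 - 3*n^2/8 - 37*n/64 - 5/32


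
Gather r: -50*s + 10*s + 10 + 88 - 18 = 80 - 40*s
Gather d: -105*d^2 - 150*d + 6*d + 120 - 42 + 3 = -105*d^2 - 144*d + 81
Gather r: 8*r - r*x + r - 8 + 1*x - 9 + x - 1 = r*(9 - x) + 2*x - 18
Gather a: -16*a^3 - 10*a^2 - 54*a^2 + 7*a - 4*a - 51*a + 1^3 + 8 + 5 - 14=-16*a^3 - 64*a^2 - 48*a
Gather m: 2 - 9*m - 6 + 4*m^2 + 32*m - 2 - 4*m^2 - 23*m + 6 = 0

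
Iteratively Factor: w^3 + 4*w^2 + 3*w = (w + 3)*(w^2 + w) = (w + 1)*(w + 3)*(w)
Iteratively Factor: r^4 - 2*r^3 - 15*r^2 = (r + 3)*(r^3 - 5*r^2) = (r - 5)*(r + 3)*(r^2) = r*(r - 5)*(r + 3)*(r)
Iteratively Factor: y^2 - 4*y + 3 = (y - 3)*(y - 1)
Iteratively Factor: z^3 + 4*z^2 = (z)*(z^2 + 4*z) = z*(z + 4)*(z)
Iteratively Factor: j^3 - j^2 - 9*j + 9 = (j - 3)*(j^2 + 2*j - 3) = (j - 3)*(j + 3)*(j - 1)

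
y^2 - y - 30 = (y - 6)*(y + 5)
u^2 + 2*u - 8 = (u - 2)*(u + 4)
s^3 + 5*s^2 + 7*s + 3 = (s + 1)^2*(s + 3)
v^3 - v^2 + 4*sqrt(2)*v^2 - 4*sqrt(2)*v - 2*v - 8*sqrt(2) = (v - 2)*(v + 1)*(v + 4*sqrt(2))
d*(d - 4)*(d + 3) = d^3 - d^2 - 12*d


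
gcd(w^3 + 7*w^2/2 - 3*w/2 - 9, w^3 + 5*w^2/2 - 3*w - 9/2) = w^2 + 3*w/2 - 9/2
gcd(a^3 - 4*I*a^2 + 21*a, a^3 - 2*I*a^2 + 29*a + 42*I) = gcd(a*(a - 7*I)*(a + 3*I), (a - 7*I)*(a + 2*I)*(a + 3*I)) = a^2 - 4*I*a + 21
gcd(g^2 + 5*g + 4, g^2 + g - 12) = g + 4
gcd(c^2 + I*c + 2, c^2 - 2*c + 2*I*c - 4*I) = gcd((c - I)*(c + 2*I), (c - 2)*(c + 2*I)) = c + 2*I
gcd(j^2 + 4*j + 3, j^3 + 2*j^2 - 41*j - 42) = j + 1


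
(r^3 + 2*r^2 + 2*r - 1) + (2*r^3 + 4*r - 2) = 3*r^3 + 2*r^2 + 6*r - 3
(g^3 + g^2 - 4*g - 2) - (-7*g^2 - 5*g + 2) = g^3 + 8*g^2 + g - 4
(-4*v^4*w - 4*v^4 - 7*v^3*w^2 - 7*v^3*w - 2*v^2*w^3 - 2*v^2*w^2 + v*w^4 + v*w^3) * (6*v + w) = -24*v^5*w - 24*v^5 - 46*v^4*w^2 - 46*v^4*w - 19*v^3*w^3 - 19*v^3*w^2 + 4*v^2*w^4 + 4*v^2*w^3 + v*w^5 + v*w^4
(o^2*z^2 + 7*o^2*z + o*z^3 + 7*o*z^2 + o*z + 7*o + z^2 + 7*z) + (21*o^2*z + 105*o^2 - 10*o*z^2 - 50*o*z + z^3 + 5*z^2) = o^2*z^2 + 28*o^2*z + 105*o^2 + o*z^3 - 3*o*z^2 - 49*o*z + 7*o + z^3 + 6*z^2 + 7*z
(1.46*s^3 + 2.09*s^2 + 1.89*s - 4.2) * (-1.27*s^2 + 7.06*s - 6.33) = -1.8542*s^5 + 7.6533*s^4 + 3.1133*s^3 + 5.4477*s^2 - 41.6157*s + 26.586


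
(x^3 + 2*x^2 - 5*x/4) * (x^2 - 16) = x^5 + 2*x^4 - 69*x^3/4 - 32*x^2 + 20*x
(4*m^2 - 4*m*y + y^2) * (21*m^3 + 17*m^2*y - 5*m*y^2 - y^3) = 84*m^5 - 16*m^4*y - 67*m^3*y^2 + 33*m^2*y^3 - m*y^4 - y^5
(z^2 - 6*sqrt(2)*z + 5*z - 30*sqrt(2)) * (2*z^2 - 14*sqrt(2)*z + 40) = 2*z^4 - 26*sqrt(2)*z^3 + 10*z^3 - 130*sqrt(2)*z^2 + 208*z^2 - 240*sqrt(2)*z + 1040*z - 1200*sqrt(2)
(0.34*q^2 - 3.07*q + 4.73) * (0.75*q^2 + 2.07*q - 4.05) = 0.255*q^4 - 1.5987*q^3 - 4.1844*q^2 + 22.2246*q - 19.1565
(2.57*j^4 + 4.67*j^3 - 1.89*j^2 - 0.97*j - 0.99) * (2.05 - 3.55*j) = -9.1235*j^5 - 11.31*j^4 + 16.283*j^3 - 0.431*j^2 + 1.526*j - 2.0295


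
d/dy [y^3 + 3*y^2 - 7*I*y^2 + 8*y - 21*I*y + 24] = 3*y^2 + y*(6 - 14*I) + 8 - 21*I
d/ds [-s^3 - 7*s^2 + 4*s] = -3*s^2 - 14*s + 4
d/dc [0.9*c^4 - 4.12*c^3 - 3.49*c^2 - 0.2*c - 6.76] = 3.6*c^3 - 12.36*c^2 - 6.98*c - 0.2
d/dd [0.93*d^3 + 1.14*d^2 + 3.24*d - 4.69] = 2.79*d^2 + 2.28*d + 3.24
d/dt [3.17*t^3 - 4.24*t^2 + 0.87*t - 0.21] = 9.51*t^2 - 8.48*t + 0.87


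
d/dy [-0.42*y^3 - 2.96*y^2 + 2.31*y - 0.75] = -1.26*y^2 - 5.92*y + 2.31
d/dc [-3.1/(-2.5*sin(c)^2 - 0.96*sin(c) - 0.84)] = -(15.5*sin(c) + 2.976)*cos(c)/(2.5*sin(c)^2 + 0.96*sin(c) + 0.84)^2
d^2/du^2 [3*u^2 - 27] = 6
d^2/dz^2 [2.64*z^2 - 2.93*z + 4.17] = 5.28000000000000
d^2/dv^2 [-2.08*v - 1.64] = 0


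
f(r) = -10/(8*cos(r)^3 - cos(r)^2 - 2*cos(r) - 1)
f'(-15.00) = 6.84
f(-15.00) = 2.80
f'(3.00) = -0.55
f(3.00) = 1.29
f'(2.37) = -8.96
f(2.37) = 3.30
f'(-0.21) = 3.11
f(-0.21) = -2.80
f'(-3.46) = -1.44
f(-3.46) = 1.46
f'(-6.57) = 4.95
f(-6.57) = -3.10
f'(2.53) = -4.61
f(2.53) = 2.26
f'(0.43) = -11.94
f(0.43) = -4.23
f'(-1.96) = 30.31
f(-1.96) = 12.16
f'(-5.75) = -26.42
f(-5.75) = -6.08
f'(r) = -10*(24*sin(r)*cos(r)^2 - 2*sin(r)*cos(r) - 2*sin(r))/(8*cos(r)^3 - cos(r)^2 - 2*cos(r) - 1)^2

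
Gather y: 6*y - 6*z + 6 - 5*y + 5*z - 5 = y - z + 1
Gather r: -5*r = -5*r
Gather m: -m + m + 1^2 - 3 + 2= 0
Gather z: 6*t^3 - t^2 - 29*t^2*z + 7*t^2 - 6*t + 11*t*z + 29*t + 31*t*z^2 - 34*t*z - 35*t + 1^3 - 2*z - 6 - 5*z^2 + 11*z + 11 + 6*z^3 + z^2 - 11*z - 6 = 6*t^3 + 6*t^2 - 12*t + 6*z^3 + z^2*(31*t - 4) + z*(-29*t^2 - 23*t - 2)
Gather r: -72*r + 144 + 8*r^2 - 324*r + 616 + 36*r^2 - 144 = 44*r^2 - 396*r + 616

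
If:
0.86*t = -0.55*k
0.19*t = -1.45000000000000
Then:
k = 11.93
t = -7.63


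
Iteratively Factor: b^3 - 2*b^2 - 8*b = (b)*(b^2 - 2*b - 8) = b*(b - 4)*(b + 2)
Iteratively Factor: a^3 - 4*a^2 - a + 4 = (a + 1)*(a^2 - 5*a + 4) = (a - 1)*(a + 1)*(a - 4)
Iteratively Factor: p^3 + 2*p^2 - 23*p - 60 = (p + 4)*(p^2 - 2*p - 15) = (p + 3)*(p + 4)*(p - 5)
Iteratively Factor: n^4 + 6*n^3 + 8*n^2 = (n + 4)*(n^3 + 2*n^2) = n*(n + 4)*(n^2 + 2*n) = n*(n + 2)*(n + 4)*(n)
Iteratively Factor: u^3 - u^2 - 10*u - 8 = (u - 4)*(u^2 + 3*u + 2) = (u - 4)*(u + 2)*(u + 1)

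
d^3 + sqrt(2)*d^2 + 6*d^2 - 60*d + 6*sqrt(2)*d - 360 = (d + 6)*(d - 5*sqrt(2))*(d + 6*sqrt(2))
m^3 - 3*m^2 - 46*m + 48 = (m - 8)*(m - 1)*(m + 6)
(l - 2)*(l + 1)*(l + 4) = l^3 + 3*l^2 - 6*l - 8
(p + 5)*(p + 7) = p^2 + 12*p + 35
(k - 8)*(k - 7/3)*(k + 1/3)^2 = k^4 - 29*k^3/3 + 107*k^2/9 + 305*k/27 + 56/27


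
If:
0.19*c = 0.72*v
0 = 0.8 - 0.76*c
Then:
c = 1.05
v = 0.28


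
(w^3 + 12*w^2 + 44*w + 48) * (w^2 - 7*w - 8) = w^5 + 5*w^4 - 48*w^3 - 356*w^2 - 688*w - 384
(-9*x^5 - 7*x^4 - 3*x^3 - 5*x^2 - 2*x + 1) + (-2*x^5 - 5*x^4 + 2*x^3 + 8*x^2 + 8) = -11*x^5 - 12*x^4 - x^3 + 3*x^2 - 2*x + 9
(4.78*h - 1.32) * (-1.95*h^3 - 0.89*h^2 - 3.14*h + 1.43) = -9.321*h^4 - 1.6802*h^3 - 13.8344*h^2 + 10.9802*h - 1.8876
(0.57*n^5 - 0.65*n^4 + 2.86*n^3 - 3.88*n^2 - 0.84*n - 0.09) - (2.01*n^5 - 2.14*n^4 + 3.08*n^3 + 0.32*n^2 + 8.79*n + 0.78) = -1.44*n^5 + 1.49*n^4 - 0.22*n^3 - 4.2*n^2 - 9.63*n - 0.87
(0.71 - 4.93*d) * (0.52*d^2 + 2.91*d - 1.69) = -2.5636*d^3 - 13.9771*d^2 + 10.3978*d - 1.1999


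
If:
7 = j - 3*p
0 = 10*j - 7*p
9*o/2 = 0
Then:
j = -49/23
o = 0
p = -70/23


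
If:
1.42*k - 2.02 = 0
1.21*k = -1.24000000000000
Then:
No Solution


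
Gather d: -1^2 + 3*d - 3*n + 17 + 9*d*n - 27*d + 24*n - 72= d*(9*n - 24) + 21*n - 56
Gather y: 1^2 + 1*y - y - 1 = 0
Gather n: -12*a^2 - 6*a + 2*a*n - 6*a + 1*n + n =-12*a^2 - 12*a + n*(2*a + 2)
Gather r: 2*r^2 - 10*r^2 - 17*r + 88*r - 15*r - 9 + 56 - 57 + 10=-8*r^2 + 56*r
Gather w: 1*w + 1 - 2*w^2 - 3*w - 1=-2*w^2 - 2*w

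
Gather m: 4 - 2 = 2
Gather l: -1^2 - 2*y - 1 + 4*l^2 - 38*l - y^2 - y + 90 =4*l^2 - 38*l - y^2 - 3*y + 88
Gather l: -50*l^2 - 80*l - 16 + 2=-50*l^2 - 80*l - 14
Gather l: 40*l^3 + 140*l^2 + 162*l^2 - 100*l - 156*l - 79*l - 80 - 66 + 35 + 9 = 40*l^3 + 302*l^2 - 335*l - 102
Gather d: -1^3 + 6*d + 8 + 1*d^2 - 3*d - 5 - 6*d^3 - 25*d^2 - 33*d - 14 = -6*d^3 - 24*d^2 - 30*d - 12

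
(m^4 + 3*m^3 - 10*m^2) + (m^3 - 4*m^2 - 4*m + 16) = m^4 + 4*m^3 - 14*m^2 - 4*m + 16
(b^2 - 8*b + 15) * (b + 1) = b^3 - 7*b^2 + 7*b + 15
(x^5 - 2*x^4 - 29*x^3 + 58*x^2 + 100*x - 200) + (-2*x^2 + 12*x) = x^5 - 2*x^4 - 29*x^3 + 56*x^2 + 112*x - 200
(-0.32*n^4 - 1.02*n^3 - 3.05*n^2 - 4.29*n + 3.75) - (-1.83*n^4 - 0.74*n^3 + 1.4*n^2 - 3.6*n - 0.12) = 1.51*n^4 - 0.28*n^3 - 4.45*n^2 - 0.69*n + 3.87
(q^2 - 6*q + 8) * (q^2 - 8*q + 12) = q^4 - 14*q^3 + 68*q^2 - 136*q + 96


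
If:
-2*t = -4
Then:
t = 2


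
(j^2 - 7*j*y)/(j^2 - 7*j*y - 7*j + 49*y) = j/(j - 7)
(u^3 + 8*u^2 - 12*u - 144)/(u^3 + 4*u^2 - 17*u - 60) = (u^2 + 12*u + 36)/(u^2 + 8*u + 15)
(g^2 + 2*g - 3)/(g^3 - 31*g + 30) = (g + 3)/(g^2 + g - 30)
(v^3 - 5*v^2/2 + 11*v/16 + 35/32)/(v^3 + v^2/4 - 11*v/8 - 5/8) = (v - 7/4)/(v + 1)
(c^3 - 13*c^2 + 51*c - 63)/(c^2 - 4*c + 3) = (c^2 - 10*c + 21)/(c - 1)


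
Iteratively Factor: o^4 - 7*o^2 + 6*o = (o + 3)*(o^3 - 3*o^2 + 2*o) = o*(o + 3)*(o^2 - 3*o + 2) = o*(o - 2)*(o + 3)*(o - 1)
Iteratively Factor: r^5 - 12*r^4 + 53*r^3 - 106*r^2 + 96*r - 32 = (r - 4)*(r^4 - 8*r^3 + 21*r^2 - 22*r + 8) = (r - 4)^2*(r^3 - 4*r^2 + 5*r - 2) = (r - 4)^2*(r - 1)*(r^2 - 3*r + 2) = (r - 4)^2*(r - 1)^2*(r - 2)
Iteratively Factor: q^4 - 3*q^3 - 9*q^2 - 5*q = (q - 5)*(q^3 + 2*q^2 + q) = (q - 5)*(q + 1)*(q^2 + q) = (q - 5)*(q + 1)^2*(q)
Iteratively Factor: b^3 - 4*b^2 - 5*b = (b - 5)*(b^2 + b) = b*(b - 5)*(b + 1)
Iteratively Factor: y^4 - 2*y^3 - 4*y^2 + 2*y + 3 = (y - 3)*(y^3 + y^2 - y - 1) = (y - 3)*(y - 1)*(y^2 + 2*y + 1) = (y - 3)*(y - 1)*(y + 1)*(y + 1)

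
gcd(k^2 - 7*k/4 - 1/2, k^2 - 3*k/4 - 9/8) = 1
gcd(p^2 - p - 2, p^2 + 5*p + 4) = p + 1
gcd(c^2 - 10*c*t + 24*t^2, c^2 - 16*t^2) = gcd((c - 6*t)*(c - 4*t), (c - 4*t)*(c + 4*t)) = -c + 4*t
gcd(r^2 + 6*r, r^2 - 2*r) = r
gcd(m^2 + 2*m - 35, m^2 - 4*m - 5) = m - 5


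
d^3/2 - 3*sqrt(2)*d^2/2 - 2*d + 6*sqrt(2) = (d/2 + 1)*(d - 2)*(d - 3*sqrt(2))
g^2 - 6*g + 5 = (g - 5)*(g - 1)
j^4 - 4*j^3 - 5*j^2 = j^2*(j - 5)*(j + 1)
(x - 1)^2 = x^2 - 2*x + 1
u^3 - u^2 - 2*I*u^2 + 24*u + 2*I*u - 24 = (u - 1)*(u - 6*I)*(u + 4*I)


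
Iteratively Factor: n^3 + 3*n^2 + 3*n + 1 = (n + 1)*(n^2 + 2*n + 1) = (n + 1)^2*(n + 1)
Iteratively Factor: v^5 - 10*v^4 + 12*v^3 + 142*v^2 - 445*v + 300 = (v - 1)*(v^4 - 9*v^3 + 3*v^2 + 145*v - 300) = (v - 3)*(v - 1)*(v^3 - 6*v^2 - 15*v + 100) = (v - 3)*(v - 1)*(v + 4)*(v^2 - 10*v + 25) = (v - 5)*(v - 3)*(v - 1)*(v + 4)*(v - 5)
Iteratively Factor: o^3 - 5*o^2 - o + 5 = (o - 1)*(o^2 - 4*o - 5) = (o - 5)*(o - 1)*(o + 1)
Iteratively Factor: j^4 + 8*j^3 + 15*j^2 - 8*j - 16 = (j - 1)*(j^3 + 9*j^2 + 24*j + 16) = (j - 1)*(j + 1)*(j^2 + 8*j + 16) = (j - 1)*(j + 1)*(j + 4)*(j + 4)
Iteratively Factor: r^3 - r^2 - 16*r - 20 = (r + 2)*(r^2 - 3*r - 10) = (r - 5)*(r + 2)*(r + 2)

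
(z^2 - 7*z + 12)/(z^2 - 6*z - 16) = (-z^2 + 7*z - 12)/(-z^2 + 6*z + 16)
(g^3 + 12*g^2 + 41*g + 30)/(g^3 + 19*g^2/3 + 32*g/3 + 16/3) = 3*(g^2 + 11*g + 30)/(3*g^2 + 16*g + 16)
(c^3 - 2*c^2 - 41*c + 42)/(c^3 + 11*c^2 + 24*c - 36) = (c - 7)/(c + 6)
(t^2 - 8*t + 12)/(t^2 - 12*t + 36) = (t - 2)/(t - 6)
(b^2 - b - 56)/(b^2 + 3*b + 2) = (b^2 - b - 56)/(b^2 + 3*b + 2)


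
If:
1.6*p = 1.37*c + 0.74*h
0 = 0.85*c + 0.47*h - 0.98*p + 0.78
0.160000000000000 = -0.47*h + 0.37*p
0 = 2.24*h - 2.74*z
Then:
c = -26.93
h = -29.08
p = -36.51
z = -23.78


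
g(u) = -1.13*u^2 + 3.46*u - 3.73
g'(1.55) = -0.04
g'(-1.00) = 5.72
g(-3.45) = -29.12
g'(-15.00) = 37.36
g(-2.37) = -18.28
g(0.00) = -3.73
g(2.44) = -2.02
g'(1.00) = 1.20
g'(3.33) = -4.07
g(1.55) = -1.08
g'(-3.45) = 11.26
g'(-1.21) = 6.19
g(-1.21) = -9.57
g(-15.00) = -309.88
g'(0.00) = 3.46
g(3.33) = -4.74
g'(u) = 3.46 - 2.26*u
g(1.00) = -1.40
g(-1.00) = -8.32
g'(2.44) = -2.05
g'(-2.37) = 8.82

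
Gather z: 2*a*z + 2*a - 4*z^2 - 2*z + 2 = 2*a - 4*z^2 + z*(2*a - 2) + 2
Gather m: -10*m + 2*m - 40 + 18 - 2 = -8*m - 24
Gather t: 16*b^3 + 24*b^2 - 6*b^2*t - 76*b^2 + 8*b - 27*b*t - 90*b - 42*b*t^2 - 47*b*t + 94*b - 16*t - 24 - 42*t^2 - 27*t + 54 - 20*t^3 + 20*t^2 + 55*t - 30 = 16*b^3 - 52*b^2 + 12*b - 20*t^3 + t^2*(-42*b - 22) + t*(-6*b^2 - 74*b + 12)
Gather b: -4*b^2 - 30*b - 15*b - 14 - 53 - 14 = -4*b^2 - 45*b - 81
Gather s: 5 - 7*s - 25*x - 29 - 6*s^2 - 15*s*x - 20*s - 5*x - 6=-6*s^2 + s*(-15*x - 27) - 30*x - 30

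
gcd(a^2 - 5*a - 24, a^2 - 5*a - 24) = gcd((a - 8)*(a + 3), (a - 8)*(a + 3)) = a^2 - 5*a - 24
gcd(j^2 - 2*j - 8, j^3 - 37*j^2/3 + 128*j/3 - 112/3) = j - 4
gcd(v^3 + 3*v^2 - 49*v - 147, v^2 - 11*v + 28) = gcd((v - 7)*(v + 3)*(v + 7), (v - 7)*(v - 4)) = v - 7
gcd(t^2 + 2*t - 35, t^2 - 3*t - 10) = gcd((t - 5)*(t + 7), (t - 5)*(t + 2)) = t - 5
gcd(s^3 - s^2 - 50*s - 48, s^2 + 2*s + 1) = s + 1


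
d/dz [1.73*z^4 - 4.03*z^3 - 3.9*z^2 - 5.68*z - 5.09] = 6.92*z^3 - 12.09*z^2 - 7.8*z - 5.68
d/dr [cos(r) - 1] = -sin(r)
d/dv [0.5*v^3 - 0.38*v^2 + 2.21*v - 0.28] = 1.5*v^2 - 0.76*v + 2.21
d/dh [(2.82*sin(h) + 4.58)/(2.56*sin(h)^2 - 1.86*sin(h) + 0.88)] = (-7.2192*sin(h)^2 - 23.4496*sin(h) + 11.0004)*cos(h)/(6.5536*sin(h)^4 - 9.5232*sin(h)^3 + 7.9652*sin(h)^2 - 3.2736*sin(h) + 0.7744)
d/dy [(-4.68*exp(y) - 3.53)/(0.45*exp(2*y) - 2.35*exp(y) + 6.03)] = (2.106*exp(2*y) + 3.177*exp(y) - 36.5159)*exp(y)/(0.2025*exp(4*y) - 2.115*exp(3*y) + 10.9495*exp(2*y) - 28.341*exp(y) + 36.3609)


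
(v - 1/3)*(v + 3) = v^2 + 8*v/3 - 1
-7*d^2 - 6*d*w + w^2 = (-7*d + w)*(d + w)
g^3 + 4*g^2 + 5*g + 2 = (g + 1)^2*(g + 2)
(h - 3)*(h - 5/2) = h^2 - 11*h/2 + 15/2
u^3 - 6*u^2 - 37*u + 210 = (u - 7)*(u - 5)*(u + 6)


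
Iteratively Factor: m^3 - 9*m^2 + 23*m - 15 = (m - 1)*(m^2 - 8*m + 15) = (m - 3)*(m - 1)*(m - 5)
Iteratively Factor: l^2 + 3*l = (l + 3)*(l)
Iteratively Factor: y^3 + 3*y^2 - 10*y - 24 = (y + 2)*(y^2 + y - 12) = (y - 3)*(y + 2)*(y + 4)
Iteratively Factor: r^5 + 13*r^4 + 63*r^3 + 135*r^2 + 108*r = (r + 3)*(r^4 + 10*r^3 + 33*r^2 + 36*r) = (r + 3)^2*(r^3 + 7*r^2 + 12*r) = r*(r + 3)^2*(r^2 + 7*r + 12) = r*(r + 3)^2*(r + 4)*(r + 3)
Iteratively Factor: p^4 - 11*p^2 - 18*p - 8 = (p + 1)*(p^3 - p^2 - 10*p - 8) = (p + 1)*(p + 2)*(p^2 - 3*p - 4) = (p - 4)*(p + 1)*(p + 2)*(p + 1)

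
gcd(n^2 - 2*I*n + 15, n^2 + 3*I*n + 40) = n - 5*I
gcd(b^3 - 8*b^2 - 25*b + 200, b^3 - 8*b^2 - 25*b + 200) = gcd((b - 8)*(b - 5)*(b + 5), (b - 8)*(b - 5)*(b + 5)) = b^3 - 8*b^2 - 25*b + 200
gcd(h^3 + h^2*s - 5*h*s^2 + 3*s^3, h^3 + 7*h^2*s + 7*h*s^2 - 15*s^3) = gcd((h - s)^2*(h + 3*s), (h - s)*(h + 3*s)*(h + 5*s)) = -h^2 - 2*h*s + 3*s^2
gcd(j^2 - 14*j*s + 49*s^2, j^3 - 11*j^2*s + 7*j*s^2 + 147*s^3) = j^2 - 14*j*s + 49*s^2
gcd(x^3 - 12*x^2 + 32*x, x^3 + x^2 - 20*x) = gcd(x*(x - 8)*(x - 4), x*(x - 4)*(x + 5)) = x^2 - 4*x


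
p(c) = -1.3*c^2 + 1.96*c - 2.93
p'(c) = 1.96 - 2.6*c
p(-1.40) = -8.22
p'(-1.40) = 5.60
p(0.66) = -2.20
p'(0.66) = 0.24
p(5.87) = -36.22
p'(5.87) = -13.30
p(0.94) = -2.24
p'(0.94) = -0.48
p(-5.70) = -56.34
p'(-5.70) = 16.78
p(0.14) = -2.68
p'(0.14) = 1.60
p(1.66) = -3.26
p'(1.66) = -2.36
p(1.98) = -4.15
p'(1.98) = -3.19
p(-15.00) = -324.83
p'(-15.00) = 40.96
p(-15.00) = -324.83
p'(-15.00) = 40.96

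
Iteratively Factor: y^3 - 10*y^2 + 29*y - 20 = (y - 4)*(y^2 - 6*y + 5) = (y - 5)*(y - 4)*(y - 1)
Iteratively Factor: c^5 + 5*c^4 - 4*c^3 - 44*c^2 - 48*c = (c)*(c^4 + 5*c^3 - 4*c^2 - 44*c - 48) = c*(c - 3)*(c^3 + 8*c^2 + 20*c + 16) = c*(c - 3)*(c + 4)*(c^2 + 4*c + 4) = c*(c - 3)*(c + 2)*(c + 4)*(c + 2)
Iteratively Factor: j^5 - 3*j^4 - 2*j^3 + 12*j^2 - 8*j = (j)*(j^4 - 3*j^3 - 2*j^2 + 12*j - 8) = j*(j - 1)*(j^3 - 2*j^2 - 4*j + 8) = j*(j - 1)*(j + 2)*(j^2 - 4*j + 4) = j*(j - 2)*(j - 1)*(j + 2)*(j - 2)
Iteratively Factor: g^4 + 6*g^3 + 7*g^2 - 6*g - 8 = (g + 4)*(g^3 + 2*g^2 - g - 2) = (g - 1)*(g + 4)*(g^2 + 3*g + 2) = (g - 1)*(g + 2)*(g + 4)*(g + 1)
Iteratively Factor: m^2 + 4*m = (m)*(m + 4)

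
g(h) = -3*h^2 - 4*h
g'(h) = -6*h - 4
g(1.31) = -10.39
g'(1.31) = -11.86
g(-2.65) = -10.47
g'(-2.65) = 11.90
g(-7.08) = -122.06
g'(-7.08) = 38.48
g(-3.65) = -25.37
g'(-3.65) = 17.90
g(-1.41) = -0.32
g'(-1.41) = 4.46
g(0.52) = -2.89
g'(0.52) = -7.12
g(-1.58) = -1.17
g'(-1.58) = 5.48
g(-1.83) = -2.73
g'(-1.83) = 6.98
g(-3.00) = -15.00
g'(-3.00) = 14.00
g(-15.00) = -615.00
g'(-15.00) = 86.00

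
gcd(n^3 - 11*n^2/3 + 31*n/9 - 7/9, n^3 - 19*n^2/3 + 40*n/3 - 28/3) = n - 7/3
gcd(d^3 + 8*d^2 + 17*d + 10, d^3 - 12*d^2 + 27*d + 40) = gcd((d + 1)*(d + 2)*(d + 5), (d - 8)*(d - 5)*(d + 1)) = d + 1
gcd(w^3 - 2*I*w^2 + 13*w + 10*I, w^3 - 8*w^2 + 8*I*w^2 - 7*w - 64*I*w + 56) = w + I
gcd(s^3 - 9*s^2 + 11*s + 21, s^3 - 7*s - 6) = s^2 - 2*s - 3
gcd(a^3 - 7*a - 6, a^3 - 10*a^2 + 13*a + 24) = a^2 - 2*a - 3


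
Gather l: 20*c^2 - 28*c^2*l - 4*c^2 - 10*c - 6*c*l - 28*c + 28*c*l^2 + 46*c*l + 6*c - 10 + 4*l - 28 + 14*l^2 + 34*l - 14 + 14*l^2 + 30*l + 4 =16*c^2 - 32*c + l^2*(28*c + 28) + l*(-28*c^2 + 40*c + 68) - 48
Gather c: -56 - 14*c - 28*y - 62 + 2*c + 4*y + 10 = -12*c - 24*y - 108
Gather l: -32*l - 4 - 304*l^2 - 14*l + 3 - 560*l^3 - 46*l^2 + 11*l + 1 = -560*l^3 - 350*l^2 - 35*l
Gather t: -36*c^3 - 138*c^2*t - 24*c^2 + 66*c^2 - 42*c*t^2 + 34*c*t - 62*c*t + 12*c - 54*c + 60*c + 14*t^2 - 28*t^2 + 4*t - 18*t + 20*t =-36*c^3 + 42*c^2 + 18*c + t^2*(-42*c - 14) + t*(-138*c^2 - 28*c + 6)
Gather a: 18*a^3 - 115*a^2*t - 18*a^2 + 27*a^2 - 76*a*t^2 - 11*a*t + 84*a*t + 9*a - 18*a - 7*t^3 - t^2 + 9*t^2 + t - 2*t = 18*a^3 + a^2*(9 - 115*t) + a*(-76*t^2 + 73*t - 9) - 7*t^3 + 8*t^2 - t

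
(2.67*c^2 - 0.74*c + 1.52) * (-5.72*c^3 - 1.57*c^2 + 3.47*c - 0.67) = -15.2724*c^5 + 0.0408999999999997*c^4 + 1.7323*c^3 - 6.7431*c^2 + 5.7702*c - 1.0184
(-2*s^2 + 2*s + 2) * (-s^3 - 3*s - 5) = 2*s^5 - 2*s^4 + 4*s^3 + 4*s^2 - 16*s - 10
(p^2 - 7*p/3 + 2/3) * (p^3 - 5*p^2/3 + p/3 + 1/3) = p^5 - 4*p^4 + 44*p^3/9 - 14*p^2/9 - 5*p/9 + 2/9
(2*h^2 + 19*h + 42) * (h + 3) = 2*h^3 + 25*h^2 + 99*h + 126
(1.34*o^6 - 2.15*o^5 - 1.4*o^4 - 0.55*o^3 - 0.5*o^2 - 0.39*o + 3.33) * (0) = 0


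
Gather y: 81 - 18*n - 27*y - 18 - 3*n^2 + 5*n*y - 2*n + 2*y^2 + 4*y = -3*n^2 - 20*n + 2*y^2 + y*(5*n - 23) + 63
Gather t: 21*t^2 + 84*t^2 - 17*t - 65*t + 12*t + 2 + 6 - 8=105*t^2 - 70*t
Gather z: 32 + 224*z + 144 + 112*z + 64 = 336*z + 240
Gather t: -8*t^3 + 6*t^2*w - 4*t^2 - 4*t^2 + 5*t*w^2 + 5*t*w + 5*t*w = -8*t^3 + t^2*(6*w - 8) + t*(5*w^2 + 10*w)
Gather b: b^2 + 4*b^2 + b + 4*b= 5*b^2 + 5*b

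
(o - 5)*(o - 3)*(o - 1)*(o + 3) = o^4 - 6*o^3 - 4*o^2 + 54*o - 45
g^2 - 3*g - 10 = (g - 5)*(g + 2)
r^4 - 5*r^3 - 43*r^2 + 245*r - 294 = (r - 7)*(r - 3)*(r - 2)*(r + 7)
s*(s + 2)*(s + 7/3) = s^3 + 13*s^2/3 + 14*s/3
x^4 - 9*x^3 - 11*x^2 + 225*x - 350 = (x - 7)*(x - 5)*(x - 2)*(x + 5)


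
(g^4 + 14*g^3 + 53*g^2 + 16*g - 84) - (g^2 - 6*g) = g^4 + 14*g^3 + 52*g^2 + 22*g - 84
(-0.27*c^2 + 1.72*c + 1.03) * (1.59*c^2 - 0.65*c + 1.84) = -0.4293*c^4 + 2.9103*c^3 + 0.0229*c^2 + 2.4953*c + 1.8952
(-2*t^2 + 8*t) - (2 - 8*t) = -2*t^2 + 16*t - 2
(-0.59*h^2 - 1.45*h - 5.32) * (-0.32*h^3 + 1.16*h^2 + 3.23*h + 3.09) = 0.1888*h^5 - 0.2204*h^4 - 1.8853*h^3 - 12.6778*h^2 - 21.6641*h - 16.4388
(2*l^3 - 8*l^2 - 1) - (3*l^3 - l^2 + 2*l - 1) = -l^3 - 7*l^2 - 2*l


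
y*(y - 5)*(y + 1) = y^3 - 4*y^2 - 5*y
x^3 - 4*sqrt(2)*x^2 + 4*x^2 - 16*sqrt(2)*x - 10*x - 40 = (x + 4)*(x - 5*sqrt(2))*(x + sqrt(2))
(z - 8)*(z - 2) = z^2 - 10*z + 16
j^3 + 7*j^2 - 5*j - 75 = (j - 3)*(j + 5)^2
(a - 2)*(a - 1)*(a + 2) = a^3 - a^2 - 4*a + 4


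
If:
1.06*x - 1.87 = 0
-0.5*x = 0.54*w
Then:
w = -1.63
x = 1.76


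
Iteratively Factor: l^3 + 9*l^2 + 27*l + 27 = (l + 3)*(l^2 + 6*l + 9) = (l + 3)^2*(l + 3)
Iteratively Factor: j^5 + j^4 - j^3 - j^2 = (j)*(j^4 + j^3 - j^2 - j) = j*(j - 1)*(j^3 + 2*j^2 + j) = j*(j - 1)*(j + 1)*(j^2 + j) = j^2*(j - 1)*(j + 1)*(j + 1)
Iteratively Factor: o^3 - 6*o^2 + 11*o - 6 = (o - 2)*(o^2 - 4*o + 3) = (o - 2)*(o - 1)*(o - 3)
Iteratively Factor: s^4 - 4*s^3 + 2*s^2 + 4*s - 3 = (s + 1)*(s^3 - 5*s^2 + 7*s - 3) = (s - 1)*(s + 1)*(s^2 - 4*s + 3) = (s - 3)*(s - 1)*(s + 1)*(s - 1)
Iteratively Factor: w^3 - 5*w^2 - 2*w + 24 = (w - 4)*(w^2 - w - 6) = (w - 4)*(w + 2)*(w - 3)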